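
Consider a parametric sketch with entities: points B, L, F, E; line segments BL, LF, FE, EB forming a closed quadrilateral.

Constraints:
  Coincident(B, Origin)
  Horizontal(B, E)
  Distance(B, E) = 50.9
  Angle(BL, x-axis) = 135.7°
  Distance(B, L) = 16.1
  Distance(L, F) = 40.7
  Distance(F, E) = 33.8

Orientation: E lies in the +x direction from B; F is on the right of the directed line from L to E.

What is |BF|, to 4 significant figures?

24.73

B is at the origin; B and E share the same y with |BE| = 50.9 and E in +x, so E = (50.9, 0). BL runs at 135.7° with |BL| = 16.1, so L = (-11.52, 11.24). F is determined by |LF| = 40.7 and |FE| = 33.8 together: it lies at the intersection of circle(L, 40.7) and circle(E, 33.8). With |LE| = 63.43, the foot of the radical line on LE is 35.77 from L and the perpendicular offset is √(40.7² − 35.77²) = 19.42. Taking the right-of-LE solution: F = (20.23, -14.21).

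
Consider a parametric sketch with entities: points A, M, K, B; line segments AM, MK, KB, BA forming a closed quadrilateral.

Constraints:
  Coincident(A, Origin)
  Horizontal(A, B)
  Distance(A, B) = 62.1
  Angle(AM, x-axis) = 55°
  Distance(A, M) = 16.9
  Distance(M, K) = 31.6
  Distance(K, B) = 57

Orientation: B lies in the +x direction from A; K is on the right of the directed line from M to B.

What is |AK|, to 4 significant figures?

19.40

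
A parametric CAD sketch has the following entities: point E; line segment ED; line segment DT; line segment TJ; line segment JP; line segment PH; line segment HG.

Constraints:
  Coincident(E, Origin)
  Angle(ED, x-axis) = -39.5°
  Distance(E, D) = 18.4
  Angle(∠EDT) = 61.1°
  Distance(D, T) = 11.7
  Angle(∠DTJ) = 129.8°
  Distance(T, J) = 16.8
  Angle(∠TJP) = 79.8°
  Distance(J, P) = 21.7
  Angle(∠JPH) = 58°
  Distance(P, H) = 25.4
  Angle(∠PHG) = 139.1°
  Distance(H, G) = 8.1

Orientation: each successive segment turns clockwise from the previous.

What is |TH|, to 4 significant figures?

7.265

∠TJP = 79.8° gives JP at 51.20° from the x-axis; with |JP| = 21.7, P = (2.167, 8.943). ∠JPH = 58.0° gives PH at -70.80° from the x-axis; with |PH| = 25.4, H = (10.52, -15.04). Then |TH| = |H − T| = 7.265.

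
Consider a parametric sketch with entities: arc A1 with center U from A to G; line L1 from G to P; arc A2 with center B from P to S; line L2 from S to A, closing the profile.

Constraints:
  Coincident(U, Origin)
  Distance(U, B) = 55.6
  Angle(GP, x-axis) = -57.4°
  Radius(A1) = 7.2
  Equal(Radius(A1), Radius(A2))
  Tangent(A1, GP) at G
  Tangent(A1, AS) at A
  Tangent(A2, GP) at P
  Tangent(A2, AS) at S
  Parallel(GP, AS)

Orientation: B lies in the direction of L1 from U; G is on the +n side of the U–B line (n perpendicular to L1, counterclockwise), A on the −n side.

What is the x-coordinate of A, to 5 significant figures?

-6.0657

U is at the origin and B lies 55.6 along u from U, so B = 55.6·u = (29.956, -46.840). Tangency of A1 to both parallel lines with radius 7.2 puts G and A at U ± 7.2·n: G = (6.0657, 3.8791), A = (-6.0657, -3.8791). So A.x = -6.0657.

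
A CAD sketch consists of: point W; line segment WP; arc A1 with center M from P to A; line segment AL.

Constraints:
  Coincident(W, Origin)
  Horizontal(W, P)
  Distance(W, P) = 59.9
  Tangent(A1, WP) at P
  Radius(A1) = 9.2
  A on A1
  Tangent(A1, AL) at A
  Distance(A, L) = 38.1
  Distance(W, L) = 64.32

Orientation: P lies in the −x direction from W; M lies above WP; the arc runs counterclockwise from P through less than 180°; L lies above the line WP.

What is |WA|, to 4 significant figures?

51.40

Checks: ∠(MP, PW) = 90.00° ✓; |MP| = 9.200 ✓; |MA| = 9.200 ✓; ∠(MA, AL) = 90.00° ✓; |AL| = 38.10 ✓; |WL| = 64.32 ✓.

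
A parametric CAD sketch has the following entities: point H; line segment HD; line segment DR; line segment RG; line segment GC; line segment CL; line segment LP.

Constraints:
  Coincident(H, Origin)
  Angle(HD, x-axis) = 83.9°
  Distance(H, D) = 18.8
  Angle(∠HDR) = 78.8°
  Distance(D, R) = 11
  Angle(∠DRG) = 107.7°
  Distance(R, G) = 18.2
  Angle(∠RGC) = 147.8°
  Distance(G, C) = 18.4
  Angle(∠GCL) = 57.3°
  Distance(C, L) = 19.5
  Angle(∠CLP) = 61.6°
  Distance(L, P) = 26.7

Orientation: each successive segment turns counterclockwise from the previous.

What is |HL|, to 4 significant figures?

5.524

H is at the origin; HD runs at 83.9° with length 18.8, so D = (1.998, 18.69). ∠HDR = 78.8° gives DR at -174.9° from the x-axis; with |DR| = 11.0, R = (-8.959, 17.72). ∠DRG = 107.7° gives RG at -102.6° from the x-axis; with |RG| = 18.2, G = (-12.93, -0.04597). ∠RGC = 147.8° gives GC at -70.40° from the x-axis; with |GC| = 18.4, C = (-6.757, -17.38). ∠GCL = 57.3° gives CL at 52.30° from the x-axis; with |CL| = 19.5, L = (5.168, -1.951). Then |HL| = |L − H| = 5.524.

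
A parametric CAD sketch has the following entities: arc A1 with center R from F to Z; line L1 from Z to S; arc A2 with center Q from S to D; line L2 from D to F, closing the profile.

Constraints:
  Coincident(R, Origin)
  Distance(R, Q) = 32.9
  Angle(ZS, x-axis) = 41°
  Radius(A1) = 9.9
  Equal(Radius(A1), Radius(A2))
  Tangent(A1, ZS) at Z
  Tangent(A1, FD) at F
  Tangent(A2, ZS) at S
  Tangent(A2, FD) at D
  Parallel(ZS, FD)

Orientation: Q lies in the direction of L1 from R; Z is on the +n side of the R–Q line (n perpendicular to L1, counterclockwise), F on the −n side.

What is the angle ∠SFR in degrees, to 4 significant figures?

58.96°

The slot axis is L1's direction at 41.0°, so u = (cos 41.0°, sin 41.0°) = (0.7547, 0.6561) and n = (−sin 41.0°, cos 41.0°) = (-0.6561, 0.7547). R is at the origin and Q lies 32.9 along u from R, so Q = 32.9·u = (24.83, 21.58). Tangency of A1 to both parallel lines with radius 9.9 puts Z and F at R ± 9.9·n: Z = (-6.495, 7.472), F = (6.495, -7.472). Equal radii place S and D the same way about Q: S = Q + 9.9·n = (18.33, 29.06), D = Q − 9.9·n = (31.32, 14.11). Then cos ∠SFR = FS·FR / (|FS||FR|), giving 58.96°.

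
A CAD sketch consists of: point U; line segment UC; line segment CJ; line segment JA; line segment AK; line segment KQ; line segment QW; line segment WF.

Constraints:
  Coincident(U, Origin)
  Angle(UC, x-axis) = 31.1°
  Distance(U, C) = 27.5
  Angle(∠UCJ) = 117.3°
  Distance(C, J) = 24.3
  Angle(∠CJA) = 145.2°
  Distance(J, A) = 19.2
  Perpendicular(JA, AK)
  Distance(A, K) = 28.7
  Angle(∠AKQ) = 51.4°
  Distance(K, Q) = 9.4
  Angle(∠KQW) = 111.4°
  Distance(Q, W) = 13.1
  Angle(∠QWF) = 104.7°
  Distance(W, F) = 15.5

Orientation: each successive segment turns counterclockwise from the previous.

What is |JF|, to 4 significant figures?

33.09

U is at the origin; UC runs at 31.1° with length 27.5, so C = (23.55, 14.20). ∠UCJ = 117.3° gives CJ at 93.80° from the x-axis; with |CJ| = 24.3, J = (21.94, 38.45). ∠CJA = 145.2° gives JA at 128.6° from the x-axis; with |JA| = 19.2, A = (9.958, 53.46). JA is perpendicular to AK, so AK runs at -141.4°; with |AK| = 28.7, K = (-12.47, 35.55). ∠AKQ = 51.4° gives KQ at -12.80° from the x-axis; with |KQ| = 9.4, Q = (-3.305, 33.47). ∠KQW = 111.4° gives QW at 55.80° from the x-axis; with |QW| = 13.1, W = (4.058, 44.30). ∠QWF = 104.7° gives WF at 131.1° from the x-axis; with |WF| = 15.5, F = (-6.131, 55.98). Then |JF| = |F − J| = 33.09.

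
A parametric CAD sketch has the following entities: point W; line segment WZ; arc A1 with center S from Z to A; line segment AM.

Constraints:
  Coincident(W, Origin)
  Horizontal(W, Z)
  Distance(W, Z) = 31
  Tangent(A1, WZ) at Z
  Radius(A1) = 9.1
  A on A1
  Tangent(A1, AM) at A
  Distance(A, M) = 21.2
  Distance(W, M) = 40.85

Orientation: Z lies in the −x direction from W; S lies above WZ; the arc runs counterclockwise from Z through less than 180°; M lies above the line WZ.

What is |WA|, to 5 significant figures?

24.531

Checks: ∠(SZ, ZW) = 90.00° ✓; |SZ| = 9.100 ✓; |SA| = 9.100 ✓; ∠(SA, AM) = 90.00° ✓; |AM| = 21.20 ✓; |WM| = 40.85 ✓.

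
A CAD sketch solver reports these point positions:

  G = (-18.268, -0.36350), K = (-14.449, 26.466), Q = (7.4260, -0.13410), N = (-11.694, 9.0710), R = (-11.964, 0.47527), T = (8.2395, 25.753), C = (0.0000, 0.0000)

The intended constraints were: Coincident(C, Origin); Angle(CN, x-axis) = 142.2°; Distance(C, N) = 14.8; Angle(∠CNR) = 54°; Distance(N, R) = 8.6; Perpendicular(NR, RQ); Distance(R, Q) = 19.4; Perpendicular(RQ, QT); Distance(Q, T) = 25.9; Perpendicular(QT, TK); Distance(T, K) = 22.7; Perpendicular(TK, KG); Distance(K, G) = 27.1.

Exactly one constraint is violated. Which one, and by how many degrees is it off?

Perpendicular(TK, KG) — off by 6.30°.

C = (0.00, 0.00) ✓; CN at 142.2° ✓; |CN| = 14.80 ✓; ∠CNR = 54.00° ✓; |NR| = 8.600 ✓; ∠(NR, RQ) = 90.00° ✓; |RQ| = 19.40 ✓; ∠(RQ, QT) = 90.00° ✓; |QT| = 25.90 ✓; ∠(QT, TK) = 90.00° ✓; |TK| = 22.70 ✓; ∠(TK, KG) = 83.70° ✗; |KG| = 27.10 ✓.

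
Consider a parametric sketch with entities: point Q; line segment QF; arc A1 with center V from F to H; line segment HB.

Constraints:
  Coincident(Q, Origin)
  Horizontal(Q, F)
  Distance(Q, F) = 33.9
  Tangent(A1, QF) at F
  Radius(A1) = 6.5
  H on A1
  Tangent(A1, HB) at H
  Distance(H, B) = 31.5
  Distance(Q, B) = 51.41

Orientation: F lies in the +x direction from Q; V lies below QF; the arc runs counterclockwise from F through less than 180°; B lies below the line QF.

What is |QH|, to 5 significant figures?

28.620

Checks: Q.y = 0.00, F.y = 0.00 ✓; |VH| = 6.500 ✓; ∠(VH, HB) = 90.00° ✓; |HB| = 31.50 ✓; |QB| = 51.41 ✓.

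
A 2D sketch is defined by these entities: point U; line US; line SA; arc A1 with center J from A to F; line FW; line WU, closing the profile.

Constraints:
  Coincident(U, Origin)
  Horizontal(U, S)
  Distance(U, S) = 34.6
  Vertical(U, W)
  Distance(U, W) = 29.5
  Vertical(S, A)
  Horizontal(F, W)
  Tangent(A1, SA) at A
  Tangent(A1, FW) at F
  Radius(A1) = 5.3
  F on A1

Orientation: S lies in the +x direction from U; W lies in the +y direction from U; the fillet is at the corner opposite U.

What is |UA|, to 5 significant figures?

42.223

U is at the origin; U and S share the same y with |US| = 34.6 and S on the +x side, so S = (34.600, 0.0000). U and W share the same x with |UW| = 29.5 and W on the +y side, so W = (0.0000, 29.500). The virtual corner opposite U is at (34.600, 29.500). Tangency of A1 to SA means the radius JA is perpendicular to SA and since A1 is tangent to FW there, JF ⟂ FW, with radius 5.3, so the center J sits 5.3 in from both sides at J = (29.300, 24.200). That places the tangent points at A = (34.600, 24.200) on SA and F = (29.300, 29.500) on FW. Then |UA| = |A − U| = 42.223.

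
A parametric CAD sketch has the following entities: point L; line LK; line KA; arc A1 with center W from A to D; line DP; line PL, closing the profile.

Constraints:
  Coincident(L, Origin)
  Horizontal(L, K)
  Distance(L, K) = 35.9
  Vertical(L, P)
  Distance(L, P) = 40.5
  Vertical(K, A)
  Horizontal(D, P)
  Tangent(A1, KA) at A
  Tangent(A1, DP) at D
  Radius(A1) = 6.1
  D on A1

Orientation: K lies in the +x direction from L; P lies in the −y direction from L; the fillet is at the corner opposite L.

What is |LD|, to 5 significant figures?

50.282

The virtual corner opposite L is at (35.900, -40.500). Since A1 is tangent to KA there, WA ⟂ KA and A1 meets DP tangentially, so WD is at right angles to DP, with radius 6.1, so the center W sits 6.1 in from both sides at W = (29.800, -34.400). That places the tangent points at A = (35.900, -34.400) on KA and D = (29.800, -40.500) on DP. Then |LD| = |D − L| = 50.282.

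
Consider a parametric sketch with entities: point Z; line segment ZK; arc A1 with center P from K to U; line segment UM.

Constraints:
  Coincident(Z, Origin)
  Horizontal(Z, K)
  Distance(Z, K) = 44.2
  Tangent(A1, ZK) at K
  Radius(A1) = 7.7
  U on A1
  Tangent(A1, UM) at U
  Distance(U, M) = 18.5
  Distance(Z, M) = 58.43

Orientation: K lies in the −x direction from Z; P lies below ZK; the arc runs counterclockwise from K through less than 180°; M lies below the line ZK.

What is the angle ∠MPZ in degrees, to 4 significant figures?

123.8°

Z is at the origin; Z and K share the same y with |ZK| = 44.2 and K on the −x side, so K = (-44.20, 0.000). Since A1 is tangent to ZK there, PK ⟂ ZK, so P = K + (0, -7.7) = (-44.20, -7.700). Since PU ⟂ UM (tangency), |PM| = √(7.7² + 18.5²) = 20.04 regardless of where U sits on A1. So M lies on both circle(Z, 58.43) and circle(P, 20.04); the below-ZK intersection is M = (-52.32, -26.02). U is the foot of the tangent from M: U = (-51.90, -7.526).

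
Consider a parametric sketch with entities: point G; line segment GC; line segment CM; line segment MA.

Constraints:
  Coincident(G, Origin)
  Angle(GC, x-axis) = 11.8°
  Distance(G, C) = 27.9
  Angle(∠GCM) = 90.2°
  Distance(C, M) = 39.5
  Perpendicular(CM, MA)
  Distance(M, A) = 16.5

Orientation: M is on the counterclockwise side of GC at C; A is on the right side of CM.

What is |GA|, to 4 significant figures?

59.49

G is at the origin; GC runs at 11.8° with length 27.9, so C = 27.9·(cos 11.8°, sin 11.8°) = (27.31, 5.705). ∠GCM = 90.2°, so CM runs at 11.8° + (180° − 90.2°) = 101.6° from the x-axis; with |CM| = 39.5, M = C + 39.5·(cos 101.6°, sin 101.6°) = (19.37, 44.40). CM is perpendicular to MA; with |MA| = 16.5 on the right of CM, A = M + 16.5·(0.9796, 0.2011) = (35.53, 47.72). Then |GA| = |A − G| = 59.49.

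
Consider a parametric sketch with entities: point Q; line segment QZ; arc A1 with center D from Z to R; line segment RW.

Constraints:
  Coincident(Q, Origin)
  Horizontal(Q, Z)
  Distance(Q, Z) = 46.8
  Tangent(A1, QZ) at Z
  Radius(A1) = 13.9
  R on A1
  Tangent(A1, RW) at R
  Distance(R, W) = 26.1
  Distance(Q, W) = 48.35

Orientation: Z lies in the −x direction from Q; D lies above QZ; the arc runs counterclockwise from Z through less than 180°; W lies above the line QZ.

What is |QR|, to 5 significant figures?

35.184

Q is at the origin; QZ is horizontal with |QZ| = 46.8 and Z on the −x side, so Z = (-46.800, 0.0000). Tangency of A1 to QZ means the radius DZ is perpendicular to QZ, so D = Z + (0, 13.9) = (-46.800, 13.900). Since DR ⟂ RW (tangency), |DW| = √(13.9² + 26.1²) = 29.571 regardless of where R sits on A1. So W lies on both circle(Q, 48.35) and circle(D, 29.571); the above-QZ intersection is W = (-29.786, 38.086). R is the foot of the tangent from W: R = (-33.006, 12.185).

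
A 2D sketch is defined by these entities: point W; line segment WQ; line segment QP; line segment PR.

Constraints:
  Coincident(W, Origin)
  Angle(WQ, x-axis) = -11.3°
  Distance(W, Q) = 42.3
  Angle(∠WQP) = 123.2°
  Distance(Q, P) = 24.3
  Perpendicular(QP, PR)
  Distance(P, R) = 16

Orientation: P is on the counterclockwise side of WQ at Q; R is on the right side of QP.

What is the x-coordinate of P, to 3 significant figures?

58.5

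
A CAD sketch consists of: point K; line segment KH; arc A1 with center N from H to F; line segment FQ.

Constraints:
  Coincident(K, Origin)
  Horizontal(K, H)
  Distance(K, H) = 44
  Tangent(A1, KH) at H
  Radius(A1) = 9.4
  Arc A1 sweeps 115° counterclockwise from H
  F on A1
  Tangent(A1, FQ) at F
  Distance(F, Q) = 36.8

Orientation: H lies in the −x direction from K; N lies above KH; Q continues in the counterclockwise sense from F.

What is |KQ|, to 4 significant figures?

69.19

K is at the origin; K and H share the same y with |KH| = 44.0 and H on the −x side, so H = (-44.00, 0.000). Since A1 is tangent to KH there, NH ⟂ KH, so N = H + (0, 9.4) = (-44.00, 9.400). On A1, H sits at bearing -90° from N; a 115° counterclockwise sweep puts F at bearing 25°, so F = N + 9.4·(cos 25°, sin 25°) = (-35.48, 13.37). Tangency of A1 to FQ means the radius NF is perpendicular to FQ, so FQ runs along (−sin 25°, cos 25°); with |FQ| = 36.8, Q = (-51.03, 46.72). Then |KQ| = |Q − K| = 69.19.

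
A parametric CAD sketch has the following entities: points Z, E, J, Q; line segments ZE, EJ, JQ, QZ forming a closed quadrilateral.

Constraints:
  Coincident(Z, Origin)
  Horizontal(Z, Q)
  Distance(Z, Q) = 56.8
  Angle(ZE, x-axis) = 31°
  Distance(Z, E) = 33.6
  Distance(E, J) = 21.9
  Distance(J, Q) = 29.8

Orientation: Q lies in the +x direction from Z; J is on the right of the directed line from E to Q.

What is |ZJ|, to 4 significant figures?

27.72

Checks: |EJ| = 21.90 ✓; |JQ| = 29.80 ✓.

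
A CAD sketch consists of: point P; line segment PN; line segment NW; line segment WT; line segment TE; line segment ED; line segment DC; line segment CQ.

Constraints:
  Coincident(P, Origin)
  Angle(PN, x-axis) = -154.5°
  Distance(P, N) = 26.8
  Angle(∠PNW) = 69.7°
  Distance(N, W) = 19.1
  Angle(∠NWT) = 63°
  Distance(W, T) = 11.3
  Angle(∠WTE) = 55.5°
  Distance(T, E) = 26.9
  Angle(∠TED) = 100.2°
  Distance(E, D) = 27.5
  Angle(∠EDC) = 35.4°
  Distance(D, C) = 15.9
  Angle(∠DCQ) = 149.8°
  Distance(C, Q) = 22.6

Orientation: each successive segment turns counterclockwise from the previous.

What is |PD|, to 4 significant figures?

57.46

∠WTE = 55.5° gives TE at -162.7° from the x-axis; with |TE| = 26.9, E = (-32.84, -22.06). ∠TED = 100.2° gives ED at -82.90° from the x-axis; with |ED| = 27.5, D = (-29.44, -49.35). Then |PD| = |D − P| = 57.46.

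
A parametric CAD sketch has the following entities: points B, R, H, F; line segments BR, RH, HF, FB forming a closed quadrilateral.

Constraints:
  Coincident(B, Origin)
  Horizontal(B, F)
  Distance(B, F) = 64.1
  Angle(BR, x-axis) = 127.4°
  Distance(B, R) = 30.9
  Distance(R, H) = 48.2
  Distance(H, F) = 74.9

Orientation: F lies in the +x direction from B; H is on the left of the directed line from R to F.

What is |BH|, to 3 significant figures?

59.9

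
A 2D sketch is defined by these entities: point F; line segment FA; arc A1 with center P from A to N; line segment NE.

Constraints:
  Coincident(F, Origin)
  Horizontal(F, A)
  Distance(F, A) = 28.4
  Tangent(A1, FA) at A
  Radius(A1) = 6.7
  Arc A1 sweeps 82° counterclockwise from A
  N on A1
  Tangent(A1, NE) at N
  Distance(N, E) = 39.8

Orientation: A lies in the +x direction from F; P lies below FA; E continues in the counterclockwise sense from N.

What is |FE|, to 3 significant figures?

48.0

On A1, A sits at bearing 90° from P; an 82° counterclockwise sweep puts N at bearing 172°, so N = P + 6.7·(cos 172°, sin 172°) = (21.8, -5.77). Tangency of A1 to NE means the radius PN is perpendicular to NE, so NE runs along (−sin 172°, cos 172°); with |NE| = 39.8, E = (16.2, -45.2). Then |FE| = |E − F| = 48.0.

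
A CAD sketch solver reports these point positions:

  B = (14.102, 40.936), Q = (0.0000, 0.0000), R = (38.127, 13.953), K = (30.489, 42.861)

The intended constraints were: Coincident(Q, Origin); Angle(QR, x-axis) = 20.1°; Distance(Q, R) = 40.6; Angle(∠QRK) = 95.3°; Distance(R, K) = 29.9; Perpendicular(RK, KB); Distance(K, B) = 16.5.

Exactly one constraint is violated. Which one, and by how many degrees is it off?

Perpendicular(RK, KB) — off by 8.10°.

Q = (0.00, 0.00) ✓; QR at 20.10° ✓; |QR| = 40.60 ✓; ∠QRK = 95.30° ✓; |RK| = 29.90 ✓; ∠(RK, KB) = 81.90° ✗; |KB| = 16.50 ✓.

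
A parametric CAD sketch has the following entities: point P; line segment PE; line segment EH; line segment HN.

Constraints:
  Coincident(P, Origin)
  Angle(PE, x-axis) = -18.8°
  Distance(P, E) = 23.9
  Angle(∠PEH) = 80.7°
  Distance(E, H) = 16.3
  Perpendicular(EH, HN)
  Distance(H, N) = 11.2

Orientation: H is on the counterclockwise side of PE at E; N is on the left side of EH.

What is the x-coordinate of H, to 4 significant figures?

25.32

P is at the origin; PE runs at -18.8° with length 23.9, so E = 23.9·(cos -18.8°, sin -18.8°) = (22.62, -7.702). ∠PEH = 80.7°, so EH runs at -18.8° + (180° − 80.7°) = 80.50° from the x-axis; with |EH| = 16.3, H = E + 16.3·(cos 80.50°, sin 80.50°) = (25.32, 8.374). So H.x = 25.32.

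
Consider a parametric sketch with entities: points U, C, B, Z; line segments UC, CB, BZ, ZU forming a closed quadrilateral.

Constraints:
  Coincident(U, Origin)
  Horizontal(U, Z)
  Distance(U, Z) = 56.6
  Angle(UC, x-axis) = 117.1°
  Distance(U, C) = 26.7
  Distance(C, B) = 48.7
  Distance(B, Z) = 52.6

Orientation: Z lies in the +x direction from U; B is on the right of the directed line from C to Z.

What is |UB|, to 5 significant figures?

22.054

U is at the origin; U and Z share the same y with |UZ| = 56.6 and Z in +x, so Z = (56.6, 0). UC runs at 117.1° with |UC| = 26.7, so C = (-12.163, 23.769). B is determined by |CB| = 48.7 and |BZ| = 52.6 together: it lies at the intersection of circle(C, 48.7) and circle(Z, 52.6). With |CZ| = 72.755, the foot of the radical line on CZ is 33.662 from C and the perpendicular offset is √(48.7² − 33.662²) = 35.193. Taking the right-of-CZ solution: B = (8.1551, -20.490).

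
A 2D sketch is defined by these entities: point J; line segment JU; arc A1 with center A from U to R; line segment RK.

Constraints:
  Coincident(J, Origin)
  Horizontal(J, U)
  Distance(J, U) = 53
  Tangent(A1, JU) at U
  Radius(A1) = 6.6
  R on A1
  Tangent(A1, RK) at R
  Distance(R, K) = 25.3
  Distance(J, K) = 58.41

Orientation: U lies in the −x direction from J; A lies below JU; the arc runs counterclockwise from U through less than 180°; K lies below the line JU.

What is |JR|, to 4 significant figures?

59.75

J is at the origin; JU is horizontal with |JU| = 53.0 and U on the −x side, so U = (-53.00, 0.000). The tangent condition forces AU to be normal to JU, so A = U + (0, -6.6) = (-53.00, -6.600). Since AR ⟂ RK (tangency), |AK| = √(6.6² + 25.3²) = 26.15 regardless of where R sits on A1. So K lies on both circle(J, 58.41) and circle(A, 26.15); the below-JU intersection is K = (-48.62, -32.38). R is the foot of the tangent from K: R = (-59.02, -9.313).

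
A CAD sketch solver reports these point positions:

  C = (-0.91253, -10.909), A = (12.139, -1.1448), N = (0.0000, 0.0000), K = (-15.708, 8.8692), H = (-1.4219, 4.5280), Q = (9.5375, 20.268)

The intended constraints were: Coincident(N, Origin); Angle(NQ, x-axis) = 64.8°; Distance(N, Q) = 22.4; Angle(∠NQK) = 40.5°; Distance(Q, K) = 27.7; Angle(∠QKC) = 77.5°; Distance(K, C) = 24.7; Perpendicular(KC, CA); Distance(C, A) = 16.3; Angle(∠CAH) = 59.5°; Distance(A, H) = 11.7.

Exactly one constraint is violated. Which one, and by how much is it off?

Distance(A, H) = 11.7 — off by 3.00.

N = (0.00, 0.00) ✓; NQ at 64.80° ✓; |NQ| = 22.40 ✓; ∠NQK = 40.50° ✓; |QK| = 27.70 ✓; ∠QKC = 77.50° ✓; |KC| = 24.70 ✓; ∠(KC, CA) = 90.00° ✓; |CA| = 16.30 ✓; ∠CAH = 59.50° ✓; |AH| = 14.70 ✗.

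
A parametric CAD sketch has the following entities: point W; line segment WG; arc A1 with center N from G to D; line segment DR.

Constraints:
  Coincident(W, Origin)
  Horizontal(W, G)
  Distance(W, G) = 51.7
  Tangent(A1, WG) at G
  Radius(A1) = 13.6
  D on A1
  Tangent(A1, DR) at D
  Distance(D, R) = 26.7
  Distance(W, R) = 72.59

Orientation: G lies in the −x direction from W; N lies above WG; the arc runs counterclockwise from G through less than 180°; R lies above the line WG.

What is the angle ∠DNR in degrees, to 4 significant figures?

63.01°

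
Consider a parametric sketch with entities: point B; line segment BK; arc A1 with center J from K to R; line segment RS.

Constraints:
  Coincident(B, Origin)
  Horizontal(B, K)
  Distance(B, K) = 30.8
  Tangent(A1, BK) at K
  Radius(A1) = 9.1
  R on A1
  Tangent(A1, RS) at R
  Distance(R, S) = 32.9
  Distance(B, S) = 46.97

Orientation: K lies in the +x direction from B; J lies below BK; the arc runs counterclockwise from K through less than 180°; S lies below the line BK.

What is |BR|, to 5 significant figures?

23.486

B is at the origin; BK is horizontal with |BK| = 30.8 and K on the +x side, so K = (30.800, 0.0000). The tangent condition forces JK to be normal to BK, so J = K + (0, -9.1) = (30.800, -9.1000). Since JR ⟂ RS (tangency), |JS| = √(9.1² + 32.9²) = 34.135 regardless of where R sits on A1. So S lies on both circle(B, 46.97) and circle(J, 34.135); the below-BK intersection is S = (21.270, -41.878). R is the foot of the tangent from S: R = (21.701, -8.9808).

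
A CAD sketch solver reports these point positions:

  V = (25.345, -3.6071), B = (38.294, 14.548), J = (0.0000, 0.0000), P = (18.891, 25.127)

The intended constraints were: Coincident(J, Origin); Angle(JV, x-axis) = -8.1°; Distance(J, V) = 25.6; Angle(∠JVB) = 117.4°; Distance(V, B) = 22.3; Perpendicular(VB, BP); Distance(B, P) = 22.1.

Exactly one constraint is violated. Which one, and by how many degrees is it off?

Perpendicular(VB, BP) — off by 6.90°.

J = (0.00, 0.00) ✓; JV at -8.100° ✓; |JV| = 25.60 ✓; ∠JVB = 117.4° ✓; |VB| = 22.30 ✓; ∠(VB, BP) = 96.90° ✗; |BP| = 22.10 ✓.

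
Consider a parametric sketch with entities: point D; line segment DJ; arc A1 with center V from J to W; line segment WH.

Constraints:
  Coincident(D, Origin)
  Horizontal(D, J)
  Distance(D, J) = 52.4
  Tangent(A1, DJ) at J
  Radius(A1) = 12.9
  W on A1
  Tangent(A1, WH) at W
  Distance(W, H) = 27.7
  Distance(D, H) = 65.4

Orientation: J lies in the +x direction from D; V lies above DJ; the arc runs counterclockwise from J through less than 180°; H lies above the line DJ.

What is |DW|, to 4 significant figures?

66.38

Checks: D.y = 0.00, J.y = 0.00 ✓; |VW| = 12.90 ✓; ∠(VW, WH) = 90.00° ✓; |WH| = 27.70 ✓; |DH| = 65.40 ✓.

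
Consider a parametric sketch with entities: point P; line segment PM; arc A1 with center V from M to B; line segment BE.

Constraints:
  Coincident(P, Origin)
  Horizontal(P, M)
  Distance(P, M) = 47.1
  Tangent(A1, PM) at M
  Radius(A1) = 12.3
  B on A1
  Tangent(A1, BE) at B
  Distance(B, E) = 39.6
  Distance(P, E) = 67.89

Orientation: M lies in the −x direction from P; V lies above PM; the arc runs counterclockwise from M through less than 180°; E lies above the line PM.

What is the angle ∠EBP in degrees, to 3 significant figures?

122°

P is at the origin; P and M share the same y with |PM| = 47.1 and M on the −x side, so M = (-47.1, 0.00). A1 meets PM tangentially, so VM is at right angles to PM, so V = M + (0, 12.3) = (-47.1, 12.3). Since VB ⟂ BE (tangency), |VE| = √(12.3² + 39.6²) = 41.5 regardless of where B sits on A1. So E lies on both circle(P, 67.89) and circle(V, 41.5); the above-PM intersection is E = (-41.9, 53.4). B is the foot of the tangent from E: B = (-35.0, 14.4).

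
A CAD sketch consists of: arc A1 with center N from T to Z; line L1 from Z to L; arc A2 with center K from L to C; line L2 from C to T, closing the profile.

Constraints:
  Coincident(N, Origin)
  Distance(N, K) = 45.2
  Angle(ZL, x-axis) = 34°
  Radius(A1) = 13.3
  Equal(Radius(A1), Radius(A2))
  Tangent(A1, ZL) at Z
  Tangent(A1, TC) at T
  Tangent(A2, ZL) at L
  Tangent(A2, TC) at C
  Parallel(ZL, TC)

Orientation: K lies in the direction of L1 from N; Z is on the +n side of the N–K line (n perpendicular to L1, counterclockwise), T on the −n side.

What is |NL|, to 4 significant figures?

47.12

Tangency of A1 to both parallel lines with radius 13.3 puts Z and T at N ± 13.3·n: Z = (-7.437, 11.03), T = (7.437, -11.03). Equal radii place L and C the same way about K: L = K + 13.3·n = (30.04, 36.30), C = K − 13.3·n = (44.91, 14.25). Then |NL| = |L − N| = 47.12.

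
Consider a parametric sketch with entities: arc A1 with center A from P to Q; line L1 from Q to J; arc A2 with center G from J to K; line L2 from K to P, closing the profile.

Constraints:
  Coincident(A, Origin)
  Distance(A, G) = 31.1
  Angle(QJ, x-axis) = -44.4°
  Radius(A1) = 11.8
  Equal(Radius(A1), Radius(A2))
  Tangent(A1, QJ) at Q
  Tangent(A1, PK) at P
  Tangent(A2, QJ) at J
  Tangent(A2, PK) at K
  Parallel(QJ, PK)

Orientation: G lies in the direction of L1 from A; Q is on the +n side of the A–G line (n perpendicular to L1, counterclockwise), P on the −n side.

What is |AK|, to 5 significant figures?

33.263

The slot axis is L1's direction at -44.4°, so u = (cos -44.4°, sin -44.4°) = (0.71447, -0.69966) and n = (−sin -44.4°, cos -44.4°) = (0.69966, 0.71447). A is at the origin and G lies 31.1 along u from A, so G = 31.1·u = (22.220, -21.760). Tangency of A1 to both parallel lines with radius 11.8 puts Q and P at A ± 11.8·n: Q = (8.2560, 8.4308), P = (-8.2560, -8.4308). Equal radii place J and K the same way about G: J = G + 11.8·n = (30.476, -13.329), K = G − 11.8·n = (13.964, -30.190). Then |AK| = |K − A| = 33.263.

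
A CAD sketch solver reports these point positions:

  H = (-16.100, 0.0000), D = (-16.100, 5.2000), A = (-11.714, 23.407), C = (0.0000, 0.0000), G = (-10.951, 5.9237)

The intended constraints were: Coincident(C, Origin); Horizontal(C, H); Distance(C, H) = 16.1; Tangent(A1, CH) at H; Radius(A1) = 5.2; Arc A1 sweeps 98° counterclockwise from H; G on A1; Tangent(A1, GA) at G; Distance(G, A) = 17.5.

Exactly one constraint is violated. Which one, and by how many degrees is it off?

Tangent(A1, GA) at G — off by 5.50°.

C = (0.00, 0.00) ✓; C.y = 0.00, H.y = 0.00 ✓; |CH| = 16.10 ✓; ∠(DH, HC) = 90.00° ✓; |DH| = 5.200 ✓; bearing(D→G) − bearing(D→H) = 98.00° ✓; |DG| = 5.200 ✓; ∠(DG, GA) = 95.50° ✗; |GA| = 17.50 ✓.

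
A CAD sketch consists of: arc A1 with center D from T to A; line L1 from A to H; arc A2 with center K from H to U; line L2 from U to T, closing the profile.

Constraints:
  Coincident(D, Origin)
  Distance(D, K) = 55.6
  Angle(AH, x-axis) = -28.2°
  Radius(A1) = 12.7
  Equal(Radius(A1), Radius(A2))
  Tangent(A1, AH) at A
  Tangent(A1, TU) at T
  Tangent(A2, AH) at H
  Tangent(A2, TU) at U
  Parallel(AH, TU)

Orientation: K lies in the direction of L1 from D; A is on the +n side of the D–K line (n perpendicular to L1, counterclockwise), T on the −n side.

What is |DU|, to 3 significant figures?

57.0

Tangency of A1 to both parallel lines with radius 12.7 puts A and T at D ± 12.7·n: A = (6.00, 11.2), T = (-6.00, -11.2). Equal radii place H and U the same way about K: H = K + 12.7·n = (55.0, -15.1), U = K − 12.7·n = (43.0, -37.5). Then |DU| = |U − D| = 57.0.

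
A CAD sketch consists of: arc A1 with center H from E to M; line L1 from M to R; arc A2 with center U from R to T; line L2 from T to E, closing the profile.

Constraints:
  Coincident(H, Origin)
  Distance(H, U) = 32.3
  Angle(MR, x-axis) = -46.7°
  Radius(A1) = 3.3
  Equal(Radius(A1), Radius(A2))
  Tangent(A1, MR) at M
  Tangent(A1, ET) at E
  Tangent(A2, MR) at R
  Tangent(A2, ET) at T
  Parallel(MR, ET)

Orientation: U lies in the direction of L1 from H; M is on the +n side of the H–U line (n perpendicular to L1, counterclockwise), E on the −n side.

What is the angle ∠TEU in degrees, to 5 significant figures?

5.8335°

The slot axis is L1's direction at -46.7°, so u = (cos -46.7°, sin -46.7°) = (0.68582, -0.72777) and n = (−sin -46.7°, cos -46.7°) = (0.72777, 0.68582). H is at the origin and U lies 32.3 along u from H, so U = 32.3·u = (22.152, -23.507). Tangency of A1 to both parallel lines with radius 3.3 puts M and E at H ± 3.3·n: M = (2.4017, 2.2632), E = (-2.4017, -2.2632). Equal radii place R and T the same way about U: R = U + 3.3·n = (24.554, -21.244), T = U − 3.3·n = (19.750, -25.770). Then cos ∠TEU = ET·EU / (|ET||EU|), giving 5.8335°.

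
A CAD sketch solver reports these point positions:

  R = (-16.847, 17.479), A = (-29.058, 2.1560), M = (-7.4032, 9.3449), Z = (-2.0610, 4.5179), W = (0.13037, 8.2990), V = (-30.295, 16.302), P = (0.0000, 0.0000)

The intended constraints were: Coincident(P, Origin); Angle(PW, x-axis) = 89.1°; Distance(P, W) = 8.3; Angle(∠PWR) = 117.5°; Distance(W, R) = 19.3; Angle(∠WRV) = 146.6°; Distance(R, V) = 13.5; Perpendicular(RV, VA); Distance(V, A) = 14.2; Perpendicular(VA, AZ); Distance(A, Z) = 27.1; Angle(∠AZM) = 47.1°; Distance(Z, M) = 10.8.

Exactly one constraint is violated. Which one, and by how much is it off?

Distance(Z, M) = 10.8 — off by 3.60.

P = (0.00, 0.00) ✓; PW at 89.10° ✓; |PW| = 8.300 ✓; ∠PWR = 117.5° ✓; |WR| = 19.30 ✓; ∠WRV = 146.6° ✓; |RV| = 13.50 ✓; ∠(RV, VA) = 90.00° ✓; |VA| = 14.20 ✓; ∠(VA, AZ) = 90.00° ✓; |AZ| = 27.10 ✓; ∠AZM = 47.10° ✓; |ZM| = 7.200 ✗.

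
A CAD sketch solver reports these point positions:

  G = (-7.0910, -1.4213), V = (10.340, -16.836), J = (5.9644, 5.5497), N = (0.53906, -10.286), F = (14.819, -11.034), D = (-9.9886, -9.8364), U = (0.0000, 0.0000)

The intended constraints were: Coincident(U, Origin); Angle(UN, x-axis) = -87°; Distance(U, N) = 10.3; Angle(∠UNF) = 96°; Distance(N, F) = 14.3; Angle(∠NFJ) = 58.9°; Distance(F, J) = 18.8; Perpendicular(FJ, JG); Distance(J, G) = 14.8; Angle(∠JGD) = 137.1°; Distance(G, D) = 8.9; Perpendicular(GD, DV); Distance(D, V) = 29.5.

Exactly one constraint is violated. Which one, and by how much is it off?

Distance(D, V) = 29.5 — off by 8.00.

U = (0.00, 0.00) ✓; UN at -87.00° ✓; |UN| = 10.30 ✓; ∠UNF = 96.00° ✓; |NF| = 14.30 ✓; ∠NFJ = 58.90° ✓; |FJ| = 18.80 ✓; ∠(FJ, JG) = 90.00° ✓; |JG| = 14.80 ✓; ∠JGD = 137.1° ✓; |GD| = 8.900 ✓; ∠(GD, DV) = 90.00° ✓; |DV| = 21.50 ✗.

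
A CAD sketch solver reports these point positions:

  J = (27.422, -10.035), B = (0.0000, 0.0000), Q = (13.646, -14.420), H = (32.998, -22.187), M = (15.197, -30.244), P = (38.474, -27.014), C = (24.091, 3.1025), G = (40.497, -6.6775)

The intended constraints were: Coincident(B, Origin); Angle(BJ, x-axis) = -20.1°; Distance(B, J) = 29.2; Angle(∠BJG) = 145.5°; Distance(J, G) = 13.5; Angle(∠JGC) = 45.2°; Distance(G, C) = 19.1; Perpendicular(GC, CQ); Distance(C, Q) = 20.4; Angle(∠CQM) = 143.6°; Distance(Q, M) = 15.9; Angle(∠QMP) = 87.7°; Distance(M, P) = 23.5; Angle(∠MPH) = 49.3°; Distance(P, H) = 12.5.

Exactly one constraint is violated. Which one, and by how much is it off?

Distance(P, H) = 12.5 — off by 5.20.

B = (0.00, 0.00) ✓; BJ at -20.10° ✓; |BJ| = 29.20 ✓; ∠BJG = 145.5° ✓; |JG| = 13.50 ✓; ∠JGC = 45.20° ✓; |GC| = 19.10 ✓; ∠(GC, CQ) = 90.00° ✓; |CQ| = 20.40 ✓; ∠CQM = 143.6° ✓; |QM| = 15.90 ✓; ∠QMP = 87.70° ✓; |MP| = 23.50 ✓; ∠MPH = 49.30° ✓; |PH| = 7.300 ✗.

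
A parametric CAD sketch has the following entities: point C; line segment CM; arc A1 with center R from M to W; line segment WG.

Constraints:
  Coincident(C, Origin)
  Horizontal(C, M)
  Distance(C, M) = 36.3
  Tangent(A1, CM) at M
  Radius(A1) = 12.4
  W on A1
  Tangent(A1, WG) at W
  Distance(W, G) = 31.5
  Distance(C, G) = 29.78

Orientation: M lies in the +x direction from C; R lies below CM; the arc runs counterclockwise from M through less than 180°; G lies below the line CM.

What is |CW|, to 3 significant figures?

27.1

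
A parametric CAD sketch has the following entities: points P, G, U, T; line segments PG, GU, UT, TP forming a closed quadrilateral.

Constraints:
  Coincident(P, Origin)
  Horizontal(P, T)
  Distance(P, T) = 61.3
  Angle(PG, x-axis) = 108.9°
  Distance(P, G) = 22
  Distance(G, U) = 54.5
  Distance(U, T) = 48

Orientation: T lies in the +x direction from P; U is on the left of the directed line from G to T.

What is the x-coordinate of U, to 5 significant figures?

42.182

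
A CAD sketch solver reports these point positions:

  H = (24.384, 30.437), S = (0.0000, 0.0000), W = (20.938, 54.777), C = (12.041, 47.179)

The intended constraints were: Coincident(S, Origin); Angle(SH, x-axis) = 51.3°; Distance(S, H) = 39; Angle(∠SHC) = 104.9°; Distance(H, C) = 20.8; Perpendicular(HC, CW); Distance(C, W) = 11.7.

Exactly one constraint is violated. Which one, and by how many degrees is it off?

Perpendicular(HC, CW) — off by 4.10°.

S = (0.00, 0.00) ✓; SH at 51.30° ✓; |SH| = 39.00 ✓; ∠SHC = 104.9° ✓; |HC| = 20.80 ✓; ∠(HC, CW) = 85.90° ✗; |CW| = 11.70 ✓.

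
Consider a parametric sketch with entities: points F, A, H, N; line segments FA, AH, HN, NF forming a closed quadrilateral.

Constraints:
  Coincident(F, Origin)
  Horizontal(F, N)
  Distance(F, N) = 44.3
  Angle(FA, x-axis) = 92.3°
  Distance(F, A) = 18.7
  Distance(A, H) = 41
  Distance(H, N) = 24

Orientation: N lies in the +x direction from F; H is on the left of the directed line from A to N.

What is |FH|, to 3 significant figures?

46.4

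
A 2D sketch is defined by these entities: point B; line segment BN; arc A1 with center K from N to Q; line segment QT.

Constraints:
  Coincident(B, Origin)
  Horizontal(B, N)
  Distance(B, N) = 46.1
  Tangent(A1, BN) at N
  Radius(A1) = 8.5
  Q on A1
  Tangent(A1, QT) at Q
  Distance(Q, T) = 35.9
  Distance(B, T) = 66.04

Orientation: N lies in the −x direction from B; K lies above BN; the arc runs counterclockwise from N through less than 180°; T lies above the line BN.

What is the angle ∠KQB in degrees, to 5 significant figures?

147.70°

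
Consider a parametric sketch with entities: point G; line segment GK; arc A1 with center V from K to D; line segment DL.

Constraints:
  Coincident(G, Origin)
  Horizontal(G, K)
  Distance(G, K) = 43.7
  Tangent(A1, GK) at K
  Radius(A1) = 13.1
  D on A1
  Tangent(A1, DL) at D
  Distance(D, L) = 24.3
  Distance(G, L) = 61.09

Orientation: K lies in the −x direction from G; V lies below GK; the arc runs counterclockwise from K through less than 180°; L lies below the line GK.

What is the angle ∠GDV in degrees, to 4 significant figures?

5.962°

G is at the origin; GK is horizontal with |GK| = 43.7 and K on the −x side, so K = (-43.70, 0.000). The tangent condition forces VK to be normal to GK, so V = K + (0, -13.1) = (-43.70, -13.10). Since VD ⟂ DL (tangency), |VL| = √(13.1² + 24.3²) = 27.61 regardless of where D sits on A1. So L lies on both circle(G, 61.09) and circle(V, 27.61); the below-GK intersection is L = (-45.61, -40.64). D is the foot of the tangent from L: D = (-55.63, -18.50).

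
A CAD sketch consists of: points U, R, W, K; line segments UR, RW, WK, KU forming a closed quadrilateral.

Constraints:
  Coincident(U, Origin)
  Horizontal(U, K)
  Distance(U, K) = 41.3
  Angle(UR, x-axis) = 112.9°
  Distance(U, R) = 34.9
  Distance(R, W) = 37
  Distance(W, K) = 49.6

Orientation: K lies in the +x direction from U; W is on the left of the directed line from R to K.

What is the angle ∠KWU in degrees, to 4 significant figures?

49.04°

Checks: |RW| = 37.00 ✓; |WK| = 49.60 ✓.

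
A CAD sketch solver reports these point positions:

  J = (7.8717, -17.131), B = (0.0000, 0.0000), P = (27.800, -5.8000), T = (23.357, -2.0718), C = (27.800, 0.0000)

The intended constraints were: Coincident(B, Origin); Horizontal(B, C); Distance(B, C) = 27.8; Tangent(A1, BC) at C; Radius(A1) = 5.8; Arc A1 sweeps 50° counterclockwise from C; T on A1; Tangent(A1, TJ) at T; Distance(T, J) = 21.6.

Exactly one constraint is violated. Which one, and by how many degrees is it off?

Tangent(A1, TJ) at T — off by 5.80°.

B = (0.00, 0.00) ✓; B.y = 0.00, C.y = 0.00 ✓; |BC| = 27.80 ✓; ∠(PC, CB) = 90.00° ✓; |PC| = 5.800 ✓; bearing(P→T) − bearing(P→C) = 50.00° ✓; |PT| = 5.800 ✓; ∠(PT, TJ) = 95.80° ✗; |TJ| = 21.60 ✓.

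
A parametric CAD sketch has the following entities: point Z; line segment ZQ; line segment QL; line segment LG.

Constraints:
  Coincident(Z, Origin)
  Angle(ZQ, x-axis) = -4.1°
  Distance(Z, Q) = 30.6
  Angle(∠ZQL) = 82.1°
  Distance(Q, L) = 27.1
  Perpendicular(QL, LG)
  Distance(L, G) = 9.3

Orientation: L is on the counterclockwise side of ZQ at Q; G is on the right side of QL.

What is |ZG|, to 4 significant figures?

45.75

Z is at the origin; ZQ runs at -4.1° with length 30.6, so Q = 30.6·(cos -4.1°, sin -4.1°) = (30.52, -2.188). ∠ZQL = 82.1°, so QL runs at -4.1° + (180° − 82.1°) = 93.80° from the x-axis; with |QL| = 27.1, L = Q + 27.1·(cos 93.80°, sin 93.80°) = (28.73, 24.85). QL ⟂ LG; with |LG| = 9.3 on the right of QL, G = L + 9.3·(0.9978, 0.06627) = (38.01, 25.47). Then |ZG| = |G − Z| = 45.75.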